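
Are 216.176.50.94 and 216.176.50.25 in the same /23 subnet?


Mask: 255.255.254.0
216.176.50.94 AND mask = 216.176.50.0
216.176.50.25 AND mask = 216.176.50.0
Yes, same subnet (216.176.50.0)


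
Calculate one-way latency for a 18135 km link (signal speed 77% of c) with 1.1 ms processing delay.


Speed = 0.77 * 3e5 km/s = 231000 km/s
Propagation delay = 18135 / 231000 = 0.0785 s = 78.5065 ms
Processing delay = 1.1 ms
Total one-way latency = 79.6065 ms


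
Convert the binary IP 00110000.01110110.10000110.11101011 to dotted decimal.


00110000 = 48
01110110 = 118
10000110 = 134
11101011 = 235
IP: 48.118.134.235


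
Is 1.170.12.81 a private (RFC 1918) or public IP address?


RFC 1918 private ranges:
  10.0.0.0/8 (10.0.0.0 - 10.255.255.255)
  172.16.0.0/12 (172.16.0.0 - 172.31.255.255)
  192.168.0.0/16 (192.168.0.0 - 192.168.255.255)
Public (not in any RFC 1918 range)


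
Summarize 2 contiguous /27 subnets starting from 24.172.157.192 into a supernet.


Original prefix: /27
Number of subnets: 2 = 2^1
New prefix = 27 - 1 = 26
Supernet: 24.172.157.192/26


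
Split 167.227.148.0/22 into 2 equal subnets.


New prefix = 22 + 1 = 23
Each subnet has 512 addresses
  167.227.148.0/23
  167.227.150.0/23
Subnets: 167.227.148.0/23, 167.227.150.0/23


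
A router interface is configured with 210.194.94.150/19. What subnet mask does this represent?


/19 means 19 network bits, 13 host bits
Binary: 11111111111111111110000000000000
Mask: 255.255.224.0


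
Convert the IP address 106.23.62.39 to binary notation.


106 = 01101010
23 = 00010111
62 = 00111110
39 = 00100111
Binary: 01101010.00010111.00111110.00100111


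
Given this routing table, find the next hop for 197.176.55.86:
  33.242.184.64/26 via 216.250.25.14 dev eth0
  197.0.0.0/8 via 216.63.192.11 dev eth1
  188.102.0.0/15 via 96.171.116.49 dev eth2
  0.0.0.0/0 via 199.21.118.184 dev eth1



Longest prefix match for 197.176.55.86:
  /26 33.242.184.64: no
  /8 197.0.0.0: MATCH
  /15 188.102.0.0: no
  /0 0.0.0.0: MATCH
Selected: next-hop 216.63.192.11 via eth1 (matched /8)


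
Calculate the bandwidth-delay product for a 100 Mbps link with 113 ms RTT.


BDP = bandwidth * RTT
= 100 Mbps * 113 ms
= 100 * 1e6 * 113 / 1000 bits
= 11300000 bits
= 1412500 bytes
= 1379.3945 KB
BDP = 11300000 bits (1412500 bytes)


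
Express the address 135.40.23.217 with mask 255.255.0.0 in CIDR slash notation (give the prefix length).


Binary: 11111111.11111111.00000000.00000000
Count leading 1s
Prefix: /16


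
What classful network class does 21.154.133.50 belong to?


First octet: 21
Binary: 00010101
0xxxxxxx -> Class A (1-126)
Class A, default mask 255.0.0.0 (/8)


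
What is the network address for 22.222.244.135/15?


IP:   00010110.11011110.11110100.10000111
Mask: 11111111.11111110.00000000.00000000
AND operation:
Net:  00010110.11011110.00000000.00000000
Network: 22.222.0.0/15


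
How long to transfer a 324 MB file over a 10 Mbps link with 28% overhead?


Effective throughput = 10 * (1 - 28/100) = 7.2 Mbps
File size in Mb = 324 * 8 = 2592 Mb
Time = 2592 / 7.2
Time = 360.0 seconds


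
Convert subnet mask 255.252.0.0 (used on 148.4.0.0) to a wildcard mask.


Subnet mask: 255.252.0.0
Wildcard = 255.255.255.255 - subnet mask
255 - 255 = 0
255 - 252 = 3
255 - 0 = 255
255 - 0 = 255
Wildcard: 0.3.255.255


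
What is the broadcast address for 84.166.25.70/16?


Network: 84.166.0.0/16
Host bits = 16
Set all host bits to 1:
Broadcast: 84.166.255.255


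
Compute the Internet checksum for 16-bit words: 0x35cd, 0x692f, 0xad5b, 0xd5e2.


Sum all words (with carry folding):
+ 0x35cd = 0x35cd
+ 0x692f = 0x9efc
+ 0xad5b = 0x4c58
+ 0xd5e2 = 0x223b
One's complement: ~0x223b
Checksum = 0xddc4


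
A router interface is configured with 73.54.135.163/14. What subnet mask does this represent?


/14 means 14 network bits, 18 host bits
Binary: 11111111111111000000000000000000
Mask: 255.252.0.0


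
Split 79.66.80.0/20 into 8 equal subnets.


New prefix = 20 + 3 = 23
Each subnet has 512 addresses
  79.66.80.0/23
  79.66.82.0/23
  79.66.84.0/23
  79.66.86.0/23
  79.66.88.0/23
  79.66.90.0/23
  79.66.92.0/23
  79.66.94.0/23
Subnets: 79.66.80.0/23, 79.66.82.0/23, 79.66.84.0/23, 79.66.86.0/23, 79.66.88.0/23, 79.66.90.0/23, 79.66.92.0/23, 79.66.94.0/23


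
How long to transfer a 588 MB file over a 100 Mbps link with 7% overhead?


Effective throughput = 100 * (1 - 7/100) = 93 Mbps
File size in Mb = 588 * 8 = 4704 Mb
Time = 4704 / 93
Time = 50.5806 seconds


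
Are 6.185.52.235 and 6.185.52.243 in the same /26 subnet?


Mask: 255.255.255.192
6.185.52.235 AND mask = 6.185.52.192
6.185.52.243 AND mask = 6.185.52.192
Yes, same subnet (6.185.52.192)


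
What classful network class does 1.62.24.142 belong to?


First octet: 1
Binary: 00000001
0xxxxxxx -> Class A (1-126)
Class A, default mask 255.0.0.0 (/8)


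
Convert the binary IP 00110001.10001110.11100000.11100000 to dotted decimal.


00110001 = 49
10001110 = 142
11100000 = 224
11100000 = 224
IP: 49.142.224.224


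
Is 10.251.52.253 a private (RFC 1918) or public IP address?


RFC 1918 private ranges:
  10.0.0.0/8 (10.0.0.0 - 10.255.255.255)
  172.16.0.0/12 (172.16.0.0 - 172.31.255.255)
  192.168.0.0/16 (192.168.0.0 - 192.168.255.255)
Private (in 10.0.0.0/8)


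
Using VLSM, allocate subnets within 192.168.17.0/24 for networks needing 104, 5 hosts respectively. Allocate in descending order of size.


104 hosts -> /25 (126 usable): 192.168.17.0/25
5 hosts -> /29 (6 usable): 192.168.17.128/29
Allocation: 192.168.17.0/25 (104 hosts, 126 usable); 192.168.17.128/29 (5 hosts, 6 usable)


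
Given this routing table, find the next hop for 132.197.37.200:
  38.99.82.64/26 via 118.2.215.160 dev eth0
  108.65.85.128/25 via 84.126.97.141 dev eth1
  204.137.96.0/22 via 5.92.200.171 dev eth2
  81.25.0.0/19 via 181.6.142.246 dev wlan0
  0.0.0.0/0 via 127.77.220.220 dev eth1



Longest prefix match for 132.197.37.200:
  /26 38.99.82.64: no
  /25 108.65.85.128: no
  /22 204.137.96.0: no
  /19 81.25.0.0: no
  /0 0.0.0.0: MATCH
Selected: next-hop 127.77.220.220 via eth1 (matched /0)


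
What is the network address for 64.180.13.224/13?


IP:   01000000.10110100.00001101.11100000
Mask: 11111111.11111000.00000000.00000000
AND operation:
Net:  01000000.10110000.00000000.00000000
Network: 64.176.0.0/13


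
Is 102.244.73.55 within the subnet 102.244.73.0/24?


Subnet network: 102.244.73.0
Test IP AND mask: 102.244.73.0
Yes, 102.244.73.55 is in 102.244.73.0/24


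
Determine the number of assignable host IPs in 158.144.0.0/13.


Host bits = 32 - 13 = 19
Total addresses = 2^19 = 524288
Usable = total - 2 (network and broadcast)
Usable hosts: 524286


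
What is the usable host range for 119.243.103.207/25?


Network: 119.243.103.128
Broadcast: 119.243.103.255
First usable = network + 1
Last usable = broadcast - 1
Range: 119.243.103.129 to 119.243.103.254


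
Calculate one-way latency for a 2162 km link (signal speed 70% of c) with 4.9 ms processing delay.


Speed = 0.7 * 3e5 km/s = 210000 km/s
Propagation delay = 2162 / 210000 = 0.0103 s = 10.2952 ms
Processing delay = 4.9 ms
Total one-way latency = 15.1952 ms


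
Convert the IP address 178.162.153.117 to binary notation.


178 = 10110010
162 = 10100010
153 = 10011001
117 = 01110101
Binary: 10110010.10100010.10011001.01110101


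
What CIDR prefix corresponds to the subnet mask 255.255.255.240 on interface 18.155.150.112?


Binary: 11111111.11111111.11111111.11110000
Count leading 1s
Prefix: /28


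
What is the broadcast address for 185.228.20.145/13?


Network: 185.224.0.0/13
Host bits = 19
Set all host bits to 1:
Broadcast: 185.231.255.255


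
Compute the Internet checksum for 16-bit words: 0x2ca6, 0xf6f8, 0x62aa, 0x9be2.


Sum all words (with carry folding):
+ 0x2ca6 = 0x2ca6
+ 0xf6f8 = 0x239f
+ 0x62aa = 0x8649
+ 0x9be2 = 0x222c
One's complement: ~0x222c
Checksum = 0xddd3


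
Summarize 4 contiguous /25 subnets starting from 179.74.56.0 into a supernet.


Original prefix: /25
Number of subnets: 4 = 2^2
New prefix = 25 - 2 = 23
Supernet: 179.74.56.0/23


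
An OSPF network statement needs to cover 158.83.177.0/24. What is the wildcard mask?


Subnet mask: 255.255.255.0
Wildcard = 255.255.255.255 - subnet mask
255 - 255 = 0
255 - 255 = 0
255 - 255 = 0
255 - 0 = 255
Wildcard: 0.0.0.255


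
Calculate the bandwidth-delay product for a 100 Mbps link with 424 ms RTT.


BDP = bandwidth * RTT
= 100 Mbps * 424 ms
= 100 * 1e6 * 424 / 1000 bits
= 42400000 bits
= 5300000 bytes
= 5175.7812 KB
BDP = 42400000 bits (5300000 bytes)


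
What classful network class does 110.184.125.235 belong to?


First octet: 110
Binary: 01101110
0xxxxxxx -> Class A (1-126)
Class A, default mask 255.0.0.0 (/8)


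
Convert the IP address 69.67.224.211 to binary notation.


69 = 01000101
67 = 01000011
224 = 11100000
211 = 11010011
Binary: 01000101.01000011.11100000.11010011


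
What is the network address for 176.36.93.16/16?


IP:   10110000.00100100.01011101.00010000
Mask: 11111111.11111111.00000000.00000000
AND operation:
Net:  10110000.00100100.00000000.00000000
Network: 176.36.0.0/16


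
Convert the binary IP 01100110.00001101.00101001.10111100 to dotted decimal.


01100110 = 102
00001101 = 13
00101001 = 41
10111100 = 188
IP: 102.13.41.188


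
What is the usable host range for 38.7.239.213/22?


Network: 38.7.236.0
Broadcast: 38.7.239.255
First usable = network + 1
Last usable = broadcast - 1
Range: 38.7.236.1 to 38.7.239.254


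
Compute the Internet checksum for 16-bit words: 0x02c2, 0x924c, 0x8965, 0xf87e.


Sum all words (with carry folding):
+ 0x02c2 = 0x02c2
+ 0x924c = 0x950e
+ 0x8965 = 0x1e74
+ 0xf87e = 0x16f3
One's complement: ~0x16f3
Checksum = 0xe90c


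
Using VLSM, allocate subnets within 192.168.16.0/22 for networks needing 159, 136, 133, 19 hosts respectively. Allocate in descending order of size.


159 hosts -> /24 (254 usable): 192.168.16.0/24
136 hosts -> /24 (254 usable): 192.168.17.0/24
133 hosts -> /24 (254 usable): 192.168.18.0/24
19 hosts -> /27 (30 usable): 192.168.19.0/27
Allocation: 192.168.16.0/24 (159 hosts, 254 usable); 192.168.17.0/24 (136 hosts, 254 usable); 192.168.18.0/24 (133 hosts, 254 usable); 192.168.19.0/27 (19 hosts, 30 usable)


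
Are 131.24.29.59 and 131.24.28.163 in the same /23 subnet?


Mask: 255.255.254.0
131.24.29.59 AND mask = 131.24.28.0
131.24.28.163 AND mask = 131.24.28.0
Yes, same subnet (131.24.28.0)


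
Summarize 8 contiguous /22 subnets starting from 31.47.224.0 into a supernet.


Original prefix: /22
Number of subnets: 8 = 2^3
New prefix = 22 - 3 = 19
Supernet: 31.47.224.0/19


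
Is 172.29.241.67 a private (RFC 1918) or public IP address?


RFC 1918 private ranges:
  10.0.0.0/8 (10.0.0.0 - 10.255.255.255)
  172.16.0.0/12 (172.16.0.0 - 172.31.255.255)
  192.168.0.0/16 (192.168.0.0 - 192.168.255.255)
Private (in 172.16.0.0/12)


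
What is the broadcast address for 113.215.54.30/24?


Network: 113.215.54.0/24
Host bits = 8
Set all host bits to 1:
Broadcast: 113.215.54.255


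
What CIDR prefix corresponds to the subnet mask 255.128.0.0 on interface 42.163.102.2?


Binary: 11111111.10000000.00000000.00000000
Count leading 1s
Prefix: /9


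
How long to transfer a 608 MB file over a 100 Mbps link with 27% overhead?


Effective throughput = 100 * (1 - 27/100) = 73 Mbps
File size in Mb = 608 * 8 = 4864 Mb
Time = 4864 / 73
Time = 66.6301 seconds


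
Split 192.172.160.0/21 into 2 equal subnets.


New prefix = 21 + 1 = 22
Each subnet has 1024 addresses
  192.172.160.0/22
  192.172.164.0/22
Subnets: 192.172.160.0/22, 192.172.164.0/22


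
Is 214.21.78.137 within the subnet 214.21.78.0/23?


Subnet network: 214.21.78.0
Test IP AND mask: 214.21.78.0
Yes, 214.21.78.137 is in 214.21.78.0/23


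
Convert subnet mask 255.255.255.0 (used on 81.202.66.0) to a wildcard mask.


Subnet mask: 255.255.255.0
Wildcard = 255.255.255.255 - subnet mask
255 - 255 = 0
255 - 255 = 0
255 - 255 = 0
255 - 0 = 255
Wildcard: 0.0.0.255


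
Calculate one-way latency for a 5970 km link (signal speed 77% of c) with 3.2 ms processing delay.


Speed = 0.77 * 3e5 km/s = 231000 km/s
Propagation delay = 5970 / 231000 = 0.0258 s = 25.8442 ms
Processing delay = 3.2 ms
Total one-way latency = 29.0442 ms


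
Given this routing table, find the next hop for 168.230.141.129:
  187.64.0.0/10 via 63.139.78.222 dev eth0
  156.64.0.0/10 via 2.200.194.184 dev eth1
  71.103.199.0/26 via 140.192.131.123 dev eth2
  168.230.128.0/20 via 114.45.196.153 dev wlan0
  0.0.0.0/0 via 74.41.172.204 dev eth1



Longest prefix match for 168.230.141.129:
  /10 187.64.0.0: no
  /10 156.64.0.0: no
  /26 71.103.199.0: no
  /20 168.230.128.0: MATCH
  /0 0.0.0.0: MATCH
Selected: next-hop 114.45.196.153 via wlan0 (matched /20)


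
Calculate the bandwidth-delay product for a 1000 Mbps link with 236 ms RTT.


BDP = bandwidth * RTT
= 1000 Mbps * 236 ms
= 1000 * 1e6 * 236 / 1000 bits
= 236000000 bits
= 29500000 bytes
= 28808.5938 KB
BDP = 236000000 bits (29500000 bytes)


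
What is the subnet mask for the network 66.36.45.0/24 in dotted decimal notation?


/24 means 24 network bits, 8 host bits
Binary: 11111111111111111111111100000000
Mask: 255.255.255.0


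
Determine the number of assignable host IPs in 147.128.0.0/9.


Host bits = 32 - 9 = 23
Total addresses = 2^23 = 8388608
Usable = total - 2 (network and broadcast)
Usable hosts: 8388606


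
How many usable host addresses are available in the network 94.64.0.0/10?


Host bits = 32 - 10 = 22
Total addresses = 2^22 = 4194304
Usable = total - 2 (network and broadcast)
Usable hosts: 4194302


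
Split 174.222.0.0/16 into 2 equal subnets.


New prefix = 16 + 1 = 17
Each subnet has 32768 addresses
  174.222.0.0/17
  174.222.128.0/17
Subnets: 174.222.0.0/17, 174.222.128.0/17


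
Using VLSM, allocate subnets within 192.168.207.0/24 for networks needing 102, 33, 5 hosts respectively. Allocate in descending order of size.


102 hosts -> /25 (126 usable): 192.168.207.0/25
33 hosts -> /26 (62 usable): 192.168.207.128/26
5 hosts -> /29 (6 usable): 192.168.207.192/29
Allocation: 192.168.207.0/25 (102 hosts, 126 usable); 192.168.207.128/26 (33 hosts, 62 usable); 192.168.207.192/29 (5 hosts, 6 usable)


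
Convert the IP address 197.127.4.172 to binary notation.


197 = 11000101
127 = 01111111
4 = 00000100
172 = 10101100
Binary: 11000101.01111111.00000100.10101100


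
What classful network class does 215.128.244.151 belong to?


First octet: 215
Binary: 11010111
110xxxxx -> Class C (192-223)
Class C, default mask 255.255.255.0 (/24)


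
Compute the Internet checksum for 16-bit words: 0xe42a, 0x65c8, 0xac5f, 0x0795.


Sum all words (with carry folding):
+ 0xe42a = 0xe42a
+ 0x65c8 = 0x49f3
+ 0xac5f = 0xf652
+ 0x0795 = 0xfde7
One's complement: ~0xfde7
Checksum = 0x0218


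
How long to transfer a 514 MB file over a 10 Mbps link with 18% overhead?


Effective throughput = 10 * (1 - 18/100) = 8.2 Mbps
File size in Mb = 514 * 8 = 4112 Mb
Time = 4112 / 8.2
Time = 501.4634 seconds


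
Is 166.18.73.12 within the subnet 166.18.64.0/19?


Subnet network: 166.18.64.0
Test IP AND mask: 166.18.64.0
Yes, 166.18.73.12 is in 166.18.64.0/19


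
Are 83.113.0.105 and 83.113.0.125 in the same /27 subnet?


Mask: 255.255.255.224
83.113.0.105 AND mask = 83.113.0.96
83.113.0.125 AND mask = 83.113.0.96
Yes, same subnet (83.113.0.96)


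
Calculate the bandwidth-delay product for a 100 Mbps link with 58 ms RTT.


BDP = bandwidth * RTT
= 100 Mbps * 58 ms
= 100 * 1e6 * 58 / 1000 bits
= 5800000 bits
= 725000 bytes
= 708.0078 KB
BDP = 5800000 bits (725000 bytes)


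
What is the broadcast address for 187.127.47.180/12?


Network: 187.112.0.0/12
Host bits = 20
Set all host bits to 1:
Broadcast: 187.127.255.255


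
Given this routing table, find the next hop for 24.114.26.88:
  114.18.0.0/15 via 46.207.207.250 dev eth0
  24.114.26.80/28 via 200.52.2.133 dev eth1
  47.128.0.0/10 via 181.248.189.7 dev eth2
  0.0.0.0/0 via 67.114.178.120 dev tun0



Longest prefix match for 24.114.26.88:
  /15 114.18.0.0: no
  /28 24.114.26.80: MATCH
  /10 47.128.0.0: no
  /0 0.0.0.0: MATCH
Selected: next-hop 200.52.2.133 via eth1 (matched /28)


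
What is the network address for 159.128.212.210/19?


IP:   10011111.10000000.11010100.11010010
Mask: 11111111.11111111.11100000.00000000
AND operation:
Net:  10011111.10000000.11000000.00000000
Network: 159.128.192.0/19


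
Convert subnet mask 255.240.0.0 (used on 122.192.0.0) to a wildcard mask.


Subnet mask: 255.240.0.0
Wildcard = 255.255.255.255 - subnet mask
255 - 255 = 0
255 - 240 = 15
255 - 0 = 255
255 - 0 = 255
Wildcard: 0.15.255.255


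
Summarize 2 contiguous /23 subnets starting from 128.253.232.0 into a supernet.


Original prefix: /23
Number of subnets: 2 = 2^1
New prefix = 23 - 1 = 22
Supernet: 128.253.232.0/22


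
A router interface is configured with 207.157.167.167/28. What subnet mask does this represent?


/28 means 28 network bits, 4 host bits
Binary: 11111111111111111111111111110000
Mask: 255.255.255.240


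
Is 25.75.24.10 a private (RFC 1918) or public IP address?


RFC 1918 private ranges:
  10.0.0.0/8 (10.0.0.0 - 10.255.255.255)
  172.16.0.0/12 (172.16.0.0 - 172.31.255.255)
  192.168.0.0/16 (192.168.0.0 - 192.168.255.255)
Public (not in any RFC 1918 range)


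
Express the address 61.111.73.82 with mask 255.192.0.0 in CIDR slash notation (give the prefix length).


Binary: 11111111.11000000.00000000.00000000
Count leading 1s
Prefix: /10


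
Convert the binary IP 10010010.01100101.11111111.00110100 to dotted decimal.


10010010 = 146
01100101 = 101
11111111 = 255
00110100 = 52
IP: 146.101.255.52


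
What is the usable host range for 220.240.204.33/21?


Network: 220.240.200.0
Broadcast: 220.240.207.255
First usable = network + 1
Last usable = broadcast - 1
Range: 220.240.200.1 to 220.240.207.254


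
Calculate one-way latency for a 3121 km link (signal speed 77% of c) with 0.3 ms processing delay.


Speed = 0.77 * 3e5 km/s = 231000 km/s
Propagation delay = 3121 / 231000 = 0.0135 s = 13.5108 ms
Processing delay = 0.3 ms
Total one-way latency = 13.8108 ms


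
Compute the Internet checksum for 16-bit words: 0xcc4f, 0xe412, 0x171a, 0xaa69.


Sum all words (with carry folding):
+ 0xcc4f = 0xcc4f
+ 0xe412 = 0xb062
+ 0x171a = 0xc77c
+ 0xaa69 = 0x71e6
One's complement: ~0x71e6
Checksum = 0x8e19


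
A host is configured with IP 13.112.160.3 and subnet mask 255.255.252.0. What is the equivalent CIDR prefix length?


Binary: 11111111.11111111.11111100.00000000
Count leading 1s
Prefix: /22


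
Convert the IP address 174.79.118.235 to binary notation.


174 = 10101110
79 = 01001111
118 = 01110110
235 = 11101011
Binary: 10101110.01001111.01110110.11101011


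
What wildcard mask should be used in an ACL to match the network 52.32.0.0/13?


Subnet mask: 255.248.0.0
Wildcard = 255.255.255.255 - subnet mask
255 - 255 = 0
255 - 248 = 7
255 - 0 = 255
255 - 0 = 255
Wildcard: 0.7.255.255


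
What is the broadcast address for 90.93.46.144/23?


Network: 90.93.46.0/23
Host bits = 9
Set all host bits to 1:
Broadcast: 90.93.47.255


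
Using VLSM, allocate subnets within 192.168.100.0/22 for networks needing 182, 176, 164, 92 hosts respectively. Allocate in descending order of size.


182 hosts -> /24 (254 usable): 192.168.100.0/24
176 hosts -> /24 (254 usable): 192.168.101.0/24
164 hosts -> /24 (254 usable): 192.168.102.0/24
92 hosts -> /25 (126 usable): 192.168.103.0/25
Allocation: 192.168.100.0/24 (182 hosts, 254 usable); 192.168.101.0/24 (176 hosts, 254 usable); 192.168.102.0/24 (164 hosts, 254 usable); 192.168.103.0/25 (92 hosts, 126 usable)


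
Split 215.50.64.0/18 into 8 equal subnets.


New prefix = 18 + 3 = 21
Each subnet has 2048 addresses
  215.50.64.0/21
  215.50.72.0/21
  215.50.80.0/21
  215.50.88.0/21
  215.50.96.0/21
  215.50.104.0/21
  215.50.112.0/21
  215.50.120.0/21
Subnets: 215.50.64.0/21, 215.50.72.0/21, 215.50.80.0/21, 215.50.88.0/21, 215.50.96.0/21, 215.50.104.0/21, 215.50.112.0/21, 215.50.120.0/21


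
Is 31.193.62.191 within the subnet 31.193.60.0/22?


Subnet network: 31.193.60.0
Test IP AND mask: 31.193.60.0
Yes, 31.193.62.191 is in 31.193.60.0/22


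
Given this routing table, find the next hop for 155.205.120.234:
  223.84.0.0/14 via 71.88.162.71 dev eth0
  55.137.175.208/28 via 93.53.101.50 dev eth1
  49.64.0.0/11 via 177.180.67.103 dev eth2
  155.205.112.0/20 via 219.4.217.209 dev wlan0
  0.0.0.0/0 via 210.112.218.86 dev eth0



Longest prefix match for 155.205.120.234:
  /14 223.84.0.0: no
  /28 55.137.175.208: no
  /11 49.64.0.0: no
  /20 155.205.112.0: MATCH
  /0 0.0.0.0: MATCH
Selected: next-hop 219.4.217.209 via wlan0 (matched /20)


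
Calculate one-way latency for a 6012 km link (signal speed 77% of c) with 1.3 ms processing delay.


Speed = 0.77 * 3e5 km/s = 231000 km/s
Propagation delay = 6012 / 231000 = 0.026 s = 26.026 ms
Processing delay = 1.3 ms
Total one-way latency = 27.326 ms


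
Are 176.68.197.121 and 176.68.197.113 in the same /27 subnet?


Mask: 255.255.255.224
176.68.197.121 AND mask = 176.68.197.96
176.68.197.113 AND mask = 176.68.197.96
Yes, same subnet (176.68.197.96)


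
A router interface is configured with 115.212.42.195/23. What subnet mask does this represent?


/23 means 23 network bits, 9 host bits
Binary: 11111111111111111111111000000000
Mask: 255.255.254.0


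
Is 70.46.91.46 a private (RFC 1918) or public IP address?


RFC 1918 private ranges:
  10.0.0.0/8 (10.0.0.0 - 10.255.255.255)
  172.16.0.0/12 (172.16.0.0 - 172.31.255.255)
  192.168.0.0/16 (192.168.0.0 - 192.168.255.255)
Public (not in any RFC 1918 range)


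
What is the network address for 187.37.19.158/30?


IP:   10111011.00100101.00010011.10011110
Mask: 11111111.11111111.11111111.11111100
AND operation:
Net:  10111011.00100101.00010011.10011100
Network: 187.37.19.156/30


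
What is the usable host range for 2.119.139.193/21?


Network: 2.119.136.0
Broadcast: 2.119.143.255
First usable = network + 1
Last usable = broadcast - 1
Range: 2.119.136.1 to 2.119.143.254


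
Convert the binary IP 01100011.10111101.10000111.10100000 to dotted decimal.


01100011 = 99
10111101 = 189
10000111 = 135
10100000 = 160
IP: 99.189.135.160


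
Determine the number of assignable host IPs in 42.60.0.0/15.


Host bits = 32 - 15 = 17
Total addresses = 2^17 = 131072
Usable = total - 2 (network and broadcast)
Usable hosts: 131070


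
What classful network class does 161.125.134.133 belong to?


First octet: 161
Binary: 10100001
10xxxxxx -> Class B (128-191)
Class B, default mask 255.255.0.0 (/16)


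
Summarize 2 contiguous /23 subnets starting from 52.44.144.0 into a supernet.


Original prefix: /23
Number of subnets: 2 = 2^1
New prefix = 23 - 1 = 22
Supernet: 52.44.144.0/22


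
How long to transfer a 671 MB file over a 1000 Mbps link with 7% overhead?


Effective throughput = 1000 * (1 - 7/100) = 930.0 Mbps
File size in Mb = 671 * 8 = 5368 Mb
Time = 5368 / 930.0
Time = 5.772 seconds


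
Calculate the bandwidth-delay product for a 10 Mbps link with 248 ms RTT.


BDP = bandwidth * RTT
= 10 Mbps * 248 ms
= 10 * 1e6 * 248 / 1000 bits
= 2480000 bits
= 310000 bytes
= 302.7344 KB
BDP = 2480000 bits (310000 bytes)


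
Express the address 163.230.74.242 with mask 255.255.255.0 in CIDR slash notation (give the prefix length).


Binary: 11111111.11111111.11111111.00000000
Count leading 1s
Prefix: /24


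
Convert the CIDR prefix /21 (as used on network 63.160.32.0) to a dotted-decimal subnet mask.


/21 means 21 network bits, 11 host bits
Binary: 11111111111111111111100000000000
Mask: 255.255.248.0


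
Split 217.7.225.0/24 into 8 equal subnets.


New prefix = 24 + 3 = 27
Each subnet has 32 addresses
  217.7.225.0/27
  217.7.225.32/27
  217.7.225.64/27
  217.7.225.96/27
  217.7.225.128/27
  217.7.225.160/27
  217.7.225.192/27
  217.7.225.224/27
Subnets: 217.7.225.0/27, 217.7.225.32/27, 217.7.225.64/27, 217.7.225.96/27, 217.7.225.128/27, 217.7.225.160/27, 217.7.225.192/27, 217.7.225.224/27


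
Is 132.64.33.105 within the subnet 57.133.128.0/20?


Subnet network: 57.133.128.0
Test IP AND mask: 132.64.32.0
No, 132.64.33.105 is not in 57.133.128.0/20


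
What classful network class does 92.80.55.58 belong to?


First octet: 92
Binary: 01011100
0xxxxxxx -> Class A (1-126)
Class A, default mask 255.0.0.0 (/8)


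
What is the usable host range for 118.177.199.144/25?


Network: 118.177.199.128
Broadcast: 118.177.199.255
First usable = network + 1
Last usable = broadcast - 1
Range: 118.177.199.129 to 118.177.199.254


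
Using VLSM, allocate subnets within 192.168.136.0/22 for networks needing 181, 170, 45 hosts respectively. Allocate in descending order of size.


181 hosts -> /24 (254 usable): 192.168.136.0/24
170 hosts -> /24 (254 usable): 192.168.137.0/24
45 hosts -> /26 (62 usable): 192.168.138.0/26
Allocation: 192.168.136.0/24 (181 hosts, 254 usable); 192.168.137.0/24 (170 hosts, 254 usable); 192.168.138.0/26 (45 hosts, 62 usable)


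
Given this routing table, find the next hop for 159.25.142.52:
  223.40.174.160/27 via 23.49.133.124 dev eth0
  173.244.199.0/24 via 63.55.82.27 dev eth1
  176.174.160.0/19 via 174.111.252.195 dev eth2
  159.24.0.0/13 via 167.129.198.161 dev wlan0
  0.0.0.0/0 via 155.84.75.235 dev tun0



Longest prefix match for 159.25.142.52:
  /27 223.40.174.160: no
  /24 173.244.199.0: no
  /19 176.174.160.0: no
  /13 159.24.0.0: MATCH
  /0 0.0.0.0: MATCH
Selected: next-hop 167.129.198.161 via wlan0 (matched /13)


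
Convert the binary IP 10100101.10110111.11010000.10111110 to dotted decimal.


10100101 = 165
10110111 = 183
11010000 = 208
10111110 = 190
IP: 165.183.208.190


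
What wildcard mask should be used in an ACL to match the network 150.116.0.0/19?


Subnet mask: 255.255.224.0
Wildcard = 255.255.255.255 - subnet mask
255 - 255 = 0
255 - 255 = 0
255 - 224 = 31
255 - 0 = 255
Wildcard: 0.0.31.255


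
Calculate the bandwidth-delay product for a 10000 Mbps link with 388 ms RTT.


BDP = bandwidth * RTT
= 10000 Mbps * 388 ms
= 10000 * 1e6 * 388 / 1000 bits
= 3880000000 bits
= 485000000 bytes
= 473632.8125 KB
BDP = 3880000000 bits (485000000 bytes)


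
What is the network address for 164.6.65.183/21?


IP:   10100100.00000110.01000001.10110111
Mask: 11111111.11111111.11111000.00000000
AND operation:
Net:  10100100.00000110.01000000.00000000
Network: 164.6.64.0/21


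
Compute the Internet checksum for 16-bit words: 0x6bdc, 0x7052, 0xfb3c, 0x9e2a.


Sum all words (with carry folding):
+ 0x6bdc = 0x6bdc
+ 0x7052 = 0xdc2e
+ 0xfb3c = 0xd76b
+ 0x9e2a = 0x7596
One's complement: ~0x7596
Checksum = 0x8a69


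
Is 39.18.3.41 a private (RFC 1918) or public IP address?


RFC 1918 private ranges:
  10.0.0.0/8 (10.0.0.0 - 10.255.255.255)
  172.16.0.0/12 (172.16.0.0 - 172.31.255.255)
  192.168.0.0/16 (192.168.0.0 - 192.168.255.255)
Public (not in any RFC 1918 range)


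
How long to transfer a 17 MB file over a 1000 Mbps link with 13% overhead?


Effective throughput = 1000 * (1 - 13/100) = 870 Mbps
File size in Mb = 17 * 8 = 136 Mb
Time = 136 / 870
Time = 0.1563 seconds


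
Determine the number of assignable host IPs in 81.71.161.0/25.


Host bits = 32 - 25 = 7
Total addresses = 2^7 = 128
Usable = total - 2 (network and broadcast)
Usable hosts: 126


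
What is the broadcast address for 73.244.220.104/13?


Network: 73.240.0.0/13
Host bits = 19
Set all host bits to 1:
Broadcast: 73.247.255.255


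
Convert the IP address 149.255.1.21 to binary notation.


149 = 10010101
255 = 11111111
1 = 00000001
21 = 00010101
Binary: 10010101.11111111.00000001.00010101


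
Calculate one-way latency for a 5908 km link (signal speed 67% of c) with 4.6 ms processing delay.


Speed = 0.67 * 3e5 km/s = 201000 km/s
Propagation delay = 5908 / 201000 = 0.0294 s = 29.393 ms
Processing delay = 4.6 ms
Total one-way latency = 33.993 ms


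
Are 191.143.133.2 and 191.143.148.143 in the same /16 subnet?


Mask: 255.255.0.0
191.143.133.2 AND mask = 191.143.0.0
191.143.148.143 AND mask = 191.143.0.0
Yes, same subnet (191.143.0.0)


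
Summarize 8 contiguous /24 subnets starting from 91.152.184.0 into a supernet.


Original prefix: /24
Number of subnets: 8 = 2^3
New prefix = 24 - 3 = 21
Supernet: 91.152.184.0/21


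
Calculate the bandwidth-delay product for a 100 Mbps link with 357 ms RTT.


BDP = bandwidth * RTT
= 100 Mbps * 357 ms
= 100 * 1e6 * 357 / 1000 bits
= 35700000 bits
= 4462500 bytes
= 4357.9102 KB
BDP = 35700000 bits (4462500 bytes)


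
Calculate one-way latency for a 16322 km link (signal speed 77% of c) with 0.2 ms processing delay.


Speed = 0.77 * 3e5 km/s = 231000 km/s
Propagation delay = 16322 / 231000 = 0.0707 s = 70.658 ms
Processing delay = 0.2 ms
Total one-way latency = 70.858 ms


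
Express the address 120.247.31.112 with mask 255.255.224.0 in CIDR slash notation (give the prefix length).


Binary: 11111111.11111111.11100000.00000000
Count leading 1s
Prefix: /19


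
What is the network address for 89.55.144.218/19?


IP:   01011001.00110111.10010000.11011010
Mask: 11111111.11111111.11100000.00000000
AND operation:
Net:  01011001.00110111.10000000.00000000
Network: 89.55.128.0/19


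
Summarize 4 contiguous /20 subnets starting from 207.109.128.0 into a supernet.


Original prefix: /20
Number of subnets: 4 = 2^2
New prefix = 20 - 2 = 18
Supernet: 207.109.128.0/18


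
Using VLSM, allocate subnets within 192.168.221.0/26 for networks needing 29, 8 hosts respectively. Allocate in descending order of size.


29 hosts -> /27 (30 usable): 192.168.221.0/27
8 hosts -> /28 (14 usable): 192.168.221.32/28
Allocation: 192.168.221.0/27 (29 hosts, 30 usable); 192.168.221.32/28 (8 hosts, 14 usable)


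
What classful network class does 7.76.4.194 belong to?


First octet: 7
Binary: 00000111
0xxxxxxx -> Class A (1-126)
Class A, default mask 255.0.0.0 (/8)


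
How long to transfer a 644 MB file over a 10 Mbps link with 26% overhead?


Effective throughput = 10 * (1 - 26/100) = 7.4 Mbps
File size in Mb = 644 * 8 = 5152 Mb
Time = 5152 / 7.4
Time = 696.2162 seconds


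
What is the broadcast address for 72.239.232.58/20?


Network: 72.239.224.0/20
Host bits = 12
Set all host bits to 1:
Broadcast: 72.239.239.255


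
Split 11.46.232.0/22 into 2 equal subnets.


New prefix = 22 + 1 = 23
Each subnet has 512 addresses
  11.46.232.0/23
  11.46.234.0/23
Subnets: 11.46.232.0/23, 11.46.234.0/23


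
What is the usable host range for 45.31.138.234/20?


Network: 45.31.128.0
Broadcast: 45.31.143.255
First usable = network + 1
Last usable = broadcast - 1
Range: 45.31.128.1 to 45.31.143.254


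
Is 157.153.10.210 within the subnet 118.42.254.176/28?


Subnet network: 118.42.254.176
Test IP AND mask: 157.153.10.208
No, 157.153.10.210 is not in 118.42.254.176/28


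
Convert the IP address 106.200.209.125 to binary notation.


106 = 01101010
200 = 11001000
209 = 11010001
125 = 01111101
Binary: 01101010.11001000.11010001.01111101


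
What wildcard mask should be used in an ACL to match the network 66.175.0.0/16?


Subnet mask: 255.255.0.0
Wildcard = 255.255.255.255 - subnet mask
255 - 255 = 0
255 - 255 = 0
255 - 0 = 255
255 - 0 = 255
Wildcard: 0.0.255.255


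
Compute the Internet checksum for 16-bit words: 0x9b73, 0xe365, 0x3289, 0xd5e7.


Sum all words (with carry folding):
+ 0x9b73 = 0x9b73
+ 0xe365 = 0x7ed9
+ 0x3289 = 0xb162
+ 0xd5e7 = 0x874a
One's complement: ~0x874a
Checksum = 0x78b5


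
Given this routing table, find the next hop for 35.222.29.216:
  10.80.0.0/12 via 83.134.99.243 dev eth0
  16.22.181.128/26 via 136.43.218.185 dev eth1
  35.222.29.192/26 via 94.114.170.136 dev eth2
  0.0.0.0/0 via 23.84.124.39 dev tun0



Longest prefix match for 35.222.29.216:
  /12 10.80.0.0: no
  /26 16.22.181.128: no
  /26 35.222.29.192: MATCH
  /0 0.0.0.0: MATCH
Selected: next-hop 94.114.170.136 via eth2 (matched /26)


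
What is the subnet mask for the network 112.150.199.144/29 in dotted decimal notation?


/29 means 29 network bits, 3 host bits
Binary: 11111111111111111111111111111000
Mask: 255.255.255.248


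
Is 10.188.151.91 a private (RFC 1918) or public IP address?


RFC 1918 private ranges:
  10.0.0.0/8 (10.0.0.0 - 10.255.255.255)
  172.16.0.0/12 (172.16.0.0 - 172.31.255.255)
  192.168.0.0/16 (192.168.0.0 - 192.168.255.255)
Private (in 10.0.0.0/8)


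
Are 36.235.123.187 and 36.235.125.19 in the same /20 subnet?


Mask: 255.255.240.0
36.235.123.187 AND mask = 36.235.112.0
36.235.125.19 AND mask = 36.235.112.0
Yes, same subnet (36.235.112.0)


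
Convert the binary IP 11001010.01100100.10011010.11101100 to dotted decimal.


11001010 = 202
01100100 = 100
10011010 = 154
11101100 = 236
IP: 202.100.154.236


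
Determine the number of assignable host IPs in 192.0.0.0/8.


Host bits = 32 - 8 = 24
Total addresses = 2^24 = 16777216
Usable = total - 2 (network and broadcast)
Usable hosts: 16777214


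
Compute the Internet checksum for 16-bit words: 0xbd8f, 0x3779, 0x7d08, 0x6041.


Sum all words (with carry folding):
+ 0xbd8f = 0xbd8f
+ 0x3779 = 0xf508
+ 0x7d08 = 0x7211
+ 0x6041 = 0xd252
One's complement: ~0xd252
Checksum = 0x2dad


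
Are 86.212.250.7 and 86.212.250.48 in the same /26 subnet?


Mask: 255.255.255.192
86.212.250.7 AND mask = 86.212.250.0
86.212.250.48 AND mask = 86.212.250.0
Yes, same subnet (86.212.250.0)


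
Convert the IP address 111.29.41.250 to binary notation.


111 = 01101111
29 = 00011101
41 = 00101001
250 = 11111010
Binary: 01101111.00011101.00101001.11111010


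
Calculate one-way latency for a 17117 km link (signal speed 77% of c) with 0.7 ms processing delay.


Speed = 0.77 * 3e5 km/s = 231000 km/s
Propagation delay = 17117 / 231000 = 0.0741 s = 74.0996 ms
Processing delay = 0.7 ms
Total one-way latency = 74.7996 ms


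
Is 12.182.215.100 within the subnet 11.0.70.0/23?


Subnet network: 11.0.70.0
Test IP AND mask: 12.182.214.0
No, 12.182.215.100 is not in 11.0.70.0/23


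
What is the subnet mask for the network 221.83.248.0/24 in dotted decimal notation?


/24 means 24 network bits, 8 host bits
Binary: 11111111111111111111111100000000
Mask: 255.255.255.0


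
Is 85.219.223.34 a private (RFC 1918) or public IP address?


RFC 1918 private ranges:
  10.0.0.0/8 (10.0.0.0 - 10.255.255.255)
  172.16.0.0/12 (172.16.0.0 - 172.31.255.255)
  192.168.0.0/16 (192.168.0.0 - 192.168.255.255)
Public (not in any RFC 1918 range)


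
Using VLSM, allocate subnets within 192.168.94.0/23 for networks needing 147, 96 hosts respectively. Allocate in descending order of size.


147 hosts -> /24 (254 usable): 192.168.94.0/24
96 hosts -> /25 (126 usable): 192.168.95.0/25
Allocation: 192.168.94.0/24 (147 hosts, 254 usable); 192.168.95.0/25 (96 hosts, 126 usable)


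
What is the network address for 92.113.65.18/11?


IP:   01011100.01110001.01000001.00010010
Mask: 11111111.11100000.00000000.00000000
AND operation:
Net:  01011100.01100000.00000000.00000000
Network: 92.96.0.0/11


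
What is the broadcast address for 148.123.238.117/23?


Network: 148.123.238.0/23
Host bits = 9
Set all host bits to 1:
Broadcast: 148.123.239.255


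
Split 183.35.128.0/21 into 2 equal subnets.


New prefix = 21 + 1 = 22
Each subnet has 1024 addresses
  183.35.128.0/22
  183.35.132.0/22
Subnets: 183.35.128.0/22, 183.35.132.0/22


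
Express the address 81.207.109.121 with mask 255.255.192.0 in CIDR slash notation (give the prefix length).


Binary: 11111111.11111111.11000000.00000000
Count leading 1s
Prefix: /18


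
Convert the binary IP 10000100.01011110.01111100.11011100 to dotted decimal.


10000100 = 132
01011110 = 94
01111100 = 124
11011100 = 220
IP: 132.94.124.220


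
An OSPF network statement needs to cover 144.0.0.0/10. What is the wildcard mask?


Subnet mask: 255.192.0.0
Wildcard = 255.255.255.255 - subnet mask
255 - 255 = 0
255 - 192 = 63
255 - 0 = 255
255 - 0 = 255
Wildcard: 0.63.255.255


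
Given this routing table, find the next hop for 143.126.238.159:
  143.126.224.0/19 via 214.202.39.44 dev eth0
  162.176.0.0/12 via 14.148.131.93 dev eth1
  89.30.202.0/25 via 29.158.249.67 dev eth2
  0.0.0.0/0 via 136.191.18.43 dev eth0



Longest prefix match for 143.126.238.159:
  /19 143.126.224.0: MATCH
  /12 162.176.0.0: no
  /25 89.30.202.0: no
  /0 0.0.0.0: MATCH
Selected: next-hop 214.202.39.44 via eth0 (matched /19)


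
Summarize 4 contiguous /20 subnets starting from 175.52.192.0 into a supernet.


Original prefix: /20
Number of subnets: 4 = 2^2
New prefix = 20 - 2 = 18
Supernet: 175.52.192.0/18


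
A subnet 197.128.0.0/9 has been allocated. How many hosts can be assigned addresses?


Host bits = 32 - 9 = 23
Total addresses = 2^23 = 8388608
Usable = total - 2 (network and broadcast)
Usable hosts: 8388606


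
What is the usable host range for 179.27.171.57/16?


Network: 179.27.0.0
Broadcast: 179.27.255.255
First usable = network + 1
Last usable = broadcast - 1
Range: 179.27.0.1 to 179.27.255.254


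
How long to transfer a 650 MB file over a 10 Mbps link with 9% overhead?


Effective throughput = 10 * (1 - 9/100) = 9.1 Mbps
File size in Mb = 650 * 8 = 5200 Mb
Time = 5200 / 9.1
Time = 571.4286 seconds


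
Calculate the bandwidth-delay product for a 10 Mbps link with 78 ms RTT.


BDP = bandwidth * RTT
= 10 Mbps * 78 ms
= 10 * 1e6 * 78 / 1000 bits
= 780000 bits
= 97500 bytes
= 95.2148 KB
BDP = 780000 bits (97500 bytes)


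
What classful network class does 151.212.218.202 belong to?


First octet: 151
Binary: 10010111
10xxxxxx -> Class B (128-191)
Class B, default mask 255.255.0.0 (/16)


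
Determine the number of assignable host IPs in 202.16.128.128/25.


Host bits = 32 - 25 = 7
Total addresses = 2^7 = 128
Usable = total - 2 (network and broadcast)
Usable hosts: 126


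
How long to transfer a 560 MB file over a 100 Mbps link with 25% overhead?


Effective throughput = 100 * (1 - 25/100) = 75 Mbps
File size in Mb = 560 * 8 = 4480 Mb
Time = 4480 / 75
Time = 59.7333 seconds


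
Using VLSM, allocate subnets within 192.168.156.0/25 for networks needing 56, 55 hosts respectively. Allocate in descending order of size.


56 hosts -> /26 (62 usable): 192.168.156.0/26
55 hosts -> /26 (62 usable): 192.168.156.64/26
Allocation: 192.168.156.0/26 (56 hosts, 62 usable); 192.168.156.64/26 (55 hosts, 62 usable)


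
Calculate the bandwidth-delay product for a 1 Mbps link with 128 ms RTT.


BDP = bandwidth * RTT
= 1 Mbps * 128 ms
= 1 * 1e6 * 128 / 1000 bits
= 128000 bits
= 16000 bytes
= 15.625 KB
BDP = 128000 bits (16000 bytes)


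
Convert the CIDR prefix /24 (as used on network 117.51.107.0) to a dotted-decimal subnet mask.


/24 means 24 network bits, 8 host bits
Binary: 11111111111111111111111100000000
Mask: 255.255.255.0


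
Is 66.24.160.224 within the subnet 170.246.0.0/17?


Subnet network: 170.246.0.0
Test IP AND mask: 66.24.128.0
No, 66.24.160.224 is not in 170.246.0.0/17


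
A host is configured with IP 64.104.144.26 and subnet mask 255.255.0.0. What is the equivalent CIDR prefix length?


Binary: 11111111.11111111.00000000.00000000
Count leading 1s
Prefix: /16


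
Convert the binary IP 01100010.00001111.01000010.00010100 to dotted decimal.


01100010 = 98
00001111 = 15
01000010 = 66
00010100 = 20
IP: 98.15.66.20
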